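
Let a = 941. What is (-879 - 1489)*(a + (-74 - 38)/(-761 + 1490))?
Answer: -1624156736/729 ≈ -2.2279e+6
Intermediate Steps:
(-879 - 1489)*(a + (-74 - 38)/(-761 + 1490)) = (-879 - 1489)*(941 + (-74 - 38)/(-761 + 1490)) = -2368*(941 - 112/729) = -2368*685877/729 = -1624156736/729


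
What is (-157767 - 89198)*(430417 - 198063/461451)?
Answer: -16350413071497620/153817 ≈ -1.0630e+11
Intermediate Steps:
(-157767 - 89198)*(430417 - 198063/461451) = -246965*(430417 - 198063*1/461451) = -246965*(430417 - 66021/153817) = -246965*66205385668/153817 = -16350413071497620/153817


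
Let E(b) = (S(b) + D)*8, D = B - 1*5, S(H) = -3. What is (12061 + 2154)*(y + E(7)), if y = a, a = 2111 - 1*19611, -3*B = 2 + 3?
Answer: -749585380/3 ≈ -2.4986e+8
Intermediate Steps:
B = -5/3 (B = -(2 + 3)/3 = -⅓*5 = -5/3 ≈ -1.6667)
D = -20/3 (D = -5/3 - 1*5 = -5/3 - 5 = -20/3 ≈ -6.6667)
a = -17500 (a = 2111 - 19611 = -17500)
y = -17500
E(b) = -232/3 (E(b) = (-3 - 20/3)*8 = -29/3*8 = -232/3)
(12061 + 2154)*(y + E(7)) = (12061 + 2154)*(-17500 - 232/3) = 14215*(-52732/3) = -749585380/3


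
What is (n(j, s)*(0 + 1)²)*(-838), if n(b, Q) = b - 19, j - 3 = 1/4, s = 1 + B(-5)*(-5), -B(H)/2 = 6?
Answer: 26397/2 ≈ 13199.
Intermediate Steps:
B(H) = -12 (B(H) = -2*6 = -12)
s = 61 (s = 1 - 12*(-5) = 1 + 60 = 61)
j = 13/4 (j = 3 + 1/4 = 3 + ¼ = 13/4 ≈ 3.2500)
n(b, Q) = -19 + b
(n(j, s)*(0 + 1)²)*(-838) = ((-19 + 13/4)*(0 + 1)²)*(-838) = -63/4*1²*(-838) = -63/4*1*(-838) = -63/4*(-838) = 26397/2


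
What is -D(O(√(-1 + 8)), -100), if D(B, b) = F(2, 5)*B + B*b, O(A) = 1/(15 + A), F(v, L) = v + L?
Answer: 1395/218 - 93*√7/218 ≈ 5.2704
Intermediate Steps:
F(v, L) = L + v
D(B, b) = 7*B + B*b (D(B, b) = (5 + 2)*B + B*b = 7*B + B*b)
-D(O(√(-1 + 8)), -100) = -(7 - 100)/(15 + √(-1 + 8)) = -(-93)/(15 + √7) = 93/(15 + √7)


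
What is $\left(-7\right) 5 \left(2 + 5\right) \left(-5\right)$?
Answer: $1225$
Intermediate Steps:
$\left(-7\right) 5 \left(2 + 5\right) \left(-5\right) = - 35 \cdot 7 \left(-5\right) = \left(-35\right) \left(-35\right) = 1225$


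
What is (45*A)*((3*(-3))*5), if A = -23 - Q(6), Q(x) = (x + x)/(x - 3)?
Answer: 54675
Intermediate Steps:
Q(x) = 2*x/(-3 + x) (Q(x) = (2*x)/(-3 + x) = 2*x/(-3 + x))
A = -27 (A = -23 - 2*6/(-3 + 6) = -23 - 2*6/3 = -23 - 1*4 = -23 - 4 = -27)
(45*A)*((3*(-3))*5) = (45*(-27))*((3*(-3))*5) = -(-10935)*5 = -1215*(-45) = 54675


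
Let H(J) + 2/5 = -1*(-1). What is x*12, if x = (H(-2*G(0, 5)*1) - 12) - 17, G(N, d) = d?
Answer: -1704/5 ≈ -340.80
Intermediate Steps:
H(J) = ⅗ (H(J) = -⅖ - 1*(-1) = -⅖ + 1 = ⅗)
x = -142/5 (x = (⅗ - 12) - 17 = -57/5 - 17 = -142/5 ≈ -28.400)
x*12 = -142/5*12 = -1704/5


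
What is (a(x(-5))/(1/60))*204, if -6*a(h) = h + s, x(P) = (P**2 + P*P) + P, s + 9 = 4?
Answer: -81600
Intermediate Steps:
s = -5 (s = -9 + 4 = -5)
x(P) = P + 2*P**2 (x(P) = (P**2 + P**2) + P = 2*P**2 + P = P + 2*P**2)
a(h) = 5/6 - h/6 (a(h) = -(h - 5)/6 = -(-5 + h)/6 = 5/6 - h/6)
(a(x(-5))/(1/60))*204 = ((5/6 - (-5)*(1 + 2*(-5))/6)/(1/60))*204 = ((5/6 - (-5)*(1 - 10)/6)/(1/60))*204 = ((5/6 - (-5)*(-9)/6)*60)*204 = ((5/6 - 1/6*45)*60)*204 = ((5/6 - 15/2)*60)*204 = -20/3*60*204 = -400*204 = -81600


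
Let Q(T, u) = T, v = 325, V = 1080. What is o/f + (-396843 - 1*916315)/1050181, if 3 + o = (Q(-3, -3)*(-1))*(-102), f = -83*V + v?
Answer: -10632745531/8526992365 ≈ -1.2470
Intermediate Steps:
f = -89315 (f = -83*1080 + 325 = -89640 + 325 = -89315)
o = -309 (o = -3 - 3*(-1)*(-102) = -3 + 3*(-102) = -3 - 306 = -309)
o/f + (-396843 - 1*916315)/1050181 = -309/(-89315) + (-396843 - 1*916315)/1050181 = -309*(-1/89315) + (-396843 - 916315)*(1/1050181) = 309/89315 - 1313158*1/1050181 = 309/89315 - 119378/95471 = -10632745531/8526992365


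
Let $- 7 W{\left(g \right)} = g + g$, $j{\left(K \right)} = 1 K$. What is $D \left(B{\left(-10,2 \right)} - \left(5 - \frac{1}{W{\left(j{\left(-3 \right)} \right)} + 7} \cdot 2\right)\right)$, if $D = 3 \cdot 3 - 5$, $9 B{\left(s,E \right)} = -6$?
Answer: $- \frac{3572}{165} \approx -21.648$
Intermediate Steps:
$B{\left(s,E \right)} = - \frac{2}{3}$ ($B{\left(s,E \right)} = \frac{1}{9} \left(-6\right) = - \frac{2}{3}$)
$j{\left(K \right)} = K$
$W{\left(g \right)} = - \frac{2 g}{7}$ ($W{\left(g \right)} = - \frac{g + g}{7} = - \frac{2 g}{7}$)
$D = 4$ ($D = 9 - 5 = 4$)
$D \left(B{\left(-10,2 \right)} - \left(5 - \frac{1}{W{\left(j{\left(-3 \right)} \right)} + 7} \cdot 2\right)\right) = 4 \left(- \frac{2}{3} - \left(5 - \frac{1}{\left(- \frac{2}{7}\right) \left(-3\right) + 7} \cdot 2\right)\right) = 4 \left(- \frac{2}{3} - \left(5 - \frac{1}{\frac{6}{7} + 7} \cdot 2\right)\right) = 4 \left(- \frac{2}{3} - \left(5 - \frac{1}{\frac{55}{7}} \cdot 2\right)\right) = 4 \left(- \frac{2}{3} + \left(-5 + \frac{7}{55} \cdot 2\right)\right) = 4 \left(- \frac{2}{3} + \left(-5 + \frac{14}{55}\right)\right) = 4 \left(- \frac{2}{3} - \frac{261}{55}\right) = 4 \left(- \frac{893}{165}\right) = - \frac{3572}{165}$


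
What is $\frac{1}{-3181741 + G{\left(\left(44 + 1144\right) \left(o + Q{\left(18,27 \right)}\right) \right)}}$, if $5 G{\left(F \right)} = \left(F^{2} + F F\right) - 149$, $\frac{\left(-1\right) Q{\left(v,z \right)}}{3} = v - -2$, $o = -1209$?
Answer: $\frac{5}{4545530761514} \approx 1.1 \cdot 10^{-12}$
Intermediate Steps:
$Q{\left(v,z \right)} = -6 - 3 v$ ($Q{\left(v,z \right)} = - 3 \left(v - -2\right) = - 3 \left(v + 2\right) = - 3 \left(2 + v\right) = -6 - 3 v$)
$G{\left(F \right)} = - \frac{149}{5} + \frac{2 F^{2}}{5}$ ($G{\left(F \right)} = \frac{\left(F^{2} + F F\right) - 149}{5} = \frac{\left(F^{2} + F^{2}\right) - 149}{5} = \frac{2 F^{2} - 149}{5} = \frac{-149 + 2 F^{2}}{5} = - \frac{149}{5} + \frac{2 F^{2}}{5}$)
$\frac{1}{-3181741 + G{\left(\left(44 + 1144\right) \left(o + Q{\left(18,27 \right)}\right) \right)}} = \frac{1}{-3181741 - \left(\frac{149}{5} - \frac{2 \left(\left(44 + 1144\right) \left(-1209 - 60\right)\right)^{2}}{5}\right)} = \frac{1}{-3181741 - \left(\frac{149}{5} - \frac{2 \left(1188 \left(-1209 - 60\right)\right)^{2}}{5}\right)} = \frac{1}{-3181741 - \left(\frac{149}{5} - \frac{2 \left(1188 \left(-1269\right)\right)^{2}}{5}\right)} = \frac{1}{-3181741 - \left(\frac{149}{5} - \frac{2 \left(-1507572\right)^{2}}{5}\right)} = \frac{1}{-3181741 + \left(- \frac{149}{5} + \frac{2}{5} \cdot 2272773335184\right)} = \frac{1}{-3181741 + \left(- \frac{149}{5} + \frac{4545546670368}{5}\right)} = \frac{1}{-3181741 + \frac{4545546670219}{5}} = \frac{1}{\frac{4545530761514}{5}} = \frac{5}{4545530761514}$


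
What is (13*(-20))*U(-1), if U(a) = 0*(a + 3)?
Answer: 0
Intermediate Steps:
U(a) = 0 (U(a) = 0*(3 + a) = 0)
(13*(-20))*U(-1) = (13*(-20))*0 = -260*0 = 0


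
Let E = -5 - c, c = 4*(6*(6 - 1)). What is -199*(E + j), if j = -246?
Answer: 73829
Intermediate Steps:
c = 120 (c = 4*(6*5) = 4*30 = 120)
E = -125 (E = -5 - 1*120 = -5 - 120 = -125)
-199*(E + j) = -199*(-125 - 246) = -199*(-371) = 73829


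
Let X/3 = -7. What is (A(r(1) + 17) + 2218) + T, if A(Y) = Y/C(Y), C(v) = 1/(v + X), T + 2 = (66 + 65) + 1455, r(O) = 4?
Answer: 3802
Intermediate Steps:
X = -21 (X = 3*(-7) = -21)
T = 1584 (T = -2 + ((66 + 65) + 1455) = -2 + (131 + 1455) = -2 + 1586 = 1584)
C(v) = 1/(-21 + v) (C(v) = 1/(v - 21) = 1/(-21 + v))
A(Y) = Y*(-21 + Y) (A(Y) = Y/(1/(-21 + Y)) = Y*(-21 + Y))
(A(r(1) + 17) + 2218) + T = ((4 + 17)*(-21 + (4 + 17)) + 2218) + 1584 = (21*(-21 + 21) + 2218) + 1584 = (21*0 + 2218) + 1584 = (0 + 2218) + 1584 = 2218 + 1584 = 3802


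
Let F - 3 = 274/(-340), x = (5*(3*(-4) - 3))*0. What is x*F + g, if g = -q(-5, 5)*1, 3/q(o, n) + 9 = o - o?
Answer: 1/3 ≈ 0.33333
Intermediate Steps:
x = 0 (x = (5*(-12 - 3))*0 = (5*(-15))*0 = -75*0 = 0)
F = 373/170 (F = 3 + 274/(-340) = 3 + 274*(-1/340) = 3 - 137/170 = 373/170 ≈ 2.1941)
q(o, n) = -1/3 (q(o, n) = 3/(-9 + (o - o)) = 3/(-9 + 0) = 3/(-9) = 3*(-1/9) = -1/3)
g = 1/3 (g = -1*(-1/3)*1 = (1/3)*1 = 1/3 ≈ 0.33333)
x*F + g = 0*(373/170) + 1/3 = 0 + 1/3 = 1/3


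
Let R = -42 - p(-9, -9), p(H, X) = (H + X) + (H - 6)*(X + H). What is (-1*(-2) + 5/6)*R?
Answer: -833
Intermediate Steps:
p(H, X) = H + X + (-6 + H)*(H + X) (p(H, X) = (H + X) + (-6 + H)*(H + X) = H + X + (-6 + H)*(H + X))
R = -294 (R = -42 - ((-9)**2 - 5*(-9) - 5*(-9) - 9*(-9)) = -42 - (81 + 45 + 45 + 81) = -42 - 1*252 = -42 - 252 = -294)
(-1*(-2) + 5/6)*R = (-1*(-2) + 5/6)*(-294) = (2 + 5*(1/6))*(-294) = (2 + 5/6)*(-294) = (17/6)*(-294) = -833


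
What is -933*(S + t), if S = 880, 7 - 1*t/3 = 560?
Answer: 726807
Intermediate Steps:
t = -1659 (t = 21 - 3*560 = 21 - 1680 = -1659)
-933*(S + t) = -933*(880 - 1659) = -933*(-779) = 726807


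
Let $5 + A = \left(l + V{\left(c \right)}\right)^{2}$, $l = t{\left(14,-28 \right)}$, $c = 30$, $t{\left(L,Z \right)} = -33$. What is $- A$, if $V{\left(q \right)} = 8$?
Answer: $-620$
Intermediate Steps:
$l = -33$
$A = 620$ ($A = -5 + \left(-33 + 8\right)^{2} = -5 + \left(-25\right)^{2} = -5 + 625 = 620$)
$- A = \left(-1\right) 620 = -620$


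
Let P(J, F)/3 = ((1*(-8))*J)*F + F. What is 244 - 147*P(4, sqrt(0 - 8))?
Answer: 244 + 27342*I*sqrt(2) ≈ 244.0 + 38667.0*I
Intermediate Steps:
P(J, F) = 3*F - 24*F*J (P(J, F) = 3*(((1*(-8))*J)*F + F) = 3*((-8*J)*F + F) = 3*(-8*F*J + F) = 3*(F - 8*F*J) = 3*F - 24*F*J)
244 - 147*P(4, sqrt(0 - 8)) = 244 - 441*sqrt(0 - 8)*(1 - 8*4) = 244 - 441*sqrt(-8)*(1 - 32) = 244 - 441*2*I*sqrt(2)*(-31) = 244 - (-27342)*I*sqrt(2) = 244 + 27342*I*sqrt(2)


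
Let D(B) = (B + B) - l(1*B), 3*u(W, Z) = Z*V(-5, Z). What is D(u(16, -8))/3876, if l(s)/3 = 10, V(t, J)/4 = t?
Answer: 115/5814 ≈ 0.019780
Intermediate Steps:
V(t, J) = 4*t
l(s) = 30 (l(s) = 3*10 = 30)
u(W, Z) = -20*Z/3 (u(W, Z) = (Z*(4*(-5)))/3 = (Z*(-20))/3 = (-20*Z)/3 = -20*Z/3)
D(B) = -30 + 2*B (D(B) = (B + B) - 1*30 = 2*B - 30 = -30 + 2*B)
D(u(16, -8))/3876 = (-30 + 2*(-20/3*(-8)))/3876 = (-30 + 2*(160/3))*(1/3876) = (-30 + 320/3)*(1/3876) = (230/3)*(1/3876) = 115/5814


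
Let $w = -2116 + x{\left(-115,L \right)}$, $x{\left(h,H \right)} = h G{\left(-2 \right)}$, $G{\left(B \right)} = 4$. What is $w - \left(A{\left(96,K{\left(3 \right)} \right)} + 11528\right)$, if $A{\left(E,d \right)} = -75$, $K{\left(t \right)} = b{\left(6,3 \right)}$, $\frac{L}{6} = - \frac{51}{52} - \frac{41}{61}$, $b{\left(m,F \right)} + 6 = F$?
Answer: $-14029$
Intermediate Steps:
$b{\left(m,F \right)} = -6 + F$
$L = - \frac{15729}{1586}$ ($L = 6 \left(- \frac{51}{52} - \frac{41}{61}\right) = 6 \left(- \frac{5243}{3172}\right) = - \frac{15729}{1586} \approx -9.9174$)
$K{\left(t \right)} = -3$ ($K{\left(t \right)} = -6 + 3 = -3$)
$x{\left(h,H \right)} = 4 h$ ($x{\left(h,H \right)} = h 4 = 4 h$)
$w = -2576$ ($w = -2116 + 4 \left(-115\right) = -2116 - 460 = -2576$)
$w - \left(A{\left(96,K{\left(3 \right)} \right)} + 11528\right) = -2576 - \left(-75 + 11528\right) = -2576 - 11453 = -14029$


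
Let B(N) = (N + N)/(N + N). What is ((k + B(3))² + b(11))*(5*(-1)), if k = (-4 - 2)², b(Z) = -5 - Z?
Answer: -6765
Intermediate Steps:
k = 36 (k = (-6)² = 36)
B(N) = 1 (B(N) = (2*N)/((2*N)) = (2*N)*(1/(2*N)) = 1)
((k + B(3))² + b(11))*(5*(-1)) = ((36 + 1)² + (-5 - 1*11))*(5*(-1)) = (37² + (-5 - 11))*(-5) = (1369 - 16)*(-5) = 1353*(-5) = -6765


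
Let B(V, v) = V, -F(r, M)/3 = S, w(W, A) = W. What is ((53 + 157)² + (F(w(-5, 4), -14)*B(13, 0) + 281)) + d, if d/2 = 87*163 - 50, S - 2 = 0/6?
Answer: 72565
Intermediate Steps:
S = 2 (S = 2 + 0/6 = 2 + 0*(⅙) = 2 + 0 = 2)
F(r, M) = -6 (F(r, M) = -3*2 = -6)
d = 28262 (d = 2*(87*163 - 50) = 2*(14181 - 50) = 2*14131 = 28262)
((53 + 157)² + (F(w(-5, 4), -14)*B(13, 0) + 281)) + d = ((53 + 157)² + (-6*13 + 281)) + 28262 = (210² + (-78 + 281)) + 28262 = (44100 + 203) + 28262 = 44303 + 28262 = 72565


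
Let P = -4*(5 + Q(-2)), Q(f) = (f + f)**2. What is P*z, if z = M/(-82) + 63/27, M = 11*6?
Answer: -5264/41 ≈ -128.39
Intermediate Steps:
M = 66
Q(f) = 4*f**2 (Q(f) = (2*f)**2 = 4*f**2)
z = 188/123 (z = 66/(-82) + 63/27 = 66*(-1/82) + 63*(1/27) = -33/41 + 7/3 = 188/123 ≈ 1.5285)
P = -84 (P = -4*(5 + 4*(-2)**2) = -4*(5 + 4*4) = -4*(5 + 16) = -4*21 = -84)
P*z = -84*188/123 = -5264/41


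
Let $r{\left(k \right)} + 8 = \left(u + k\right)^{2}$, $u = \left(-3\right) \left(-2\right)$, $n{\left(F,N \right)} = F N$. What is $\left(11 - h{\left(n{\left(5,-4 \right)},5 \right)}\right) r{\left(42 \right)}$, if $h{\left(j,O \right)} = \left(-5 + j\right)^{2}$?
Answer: $-1409744$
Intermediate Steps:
$u = 6$
$r{\left(k \right)} = -8 + \left(6 + k\right)^{2}$
$\left(11 - h{\left(n{\left(5,-4 \right)},5 \right)}\right) r{\left(42 \right)} = \left(11 - \left(-5 + 5 \left(-4\right)\right)^{2}\right) \left(-8 + \left(6 + 42\right)^{2}\right) = \left(11 - \left(-5 - 20\right)^{2}\right) \left(-8 + 48^{2}\right) = \left(11 - \left(-25\right)^{2}\right) \left(-8 + 2304\right) = \left(11 - 625\right) 2296 = \left(-614\right) 2296 = -1409744$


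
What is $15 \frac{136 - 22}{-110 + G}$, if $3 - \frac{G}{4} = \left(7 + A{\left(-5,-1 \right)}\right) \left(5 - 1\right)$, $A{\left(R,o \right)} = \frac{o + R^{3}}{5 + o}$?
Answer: $\frac{285}{49} \approx 5.8163$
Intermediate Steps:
$A{\left(R,o \right)} = \frac{o + R^{3}}{5 + o}$
$G = 404$ ($G = 12 - 4 \left(7 + \frac{-1 + \left(-5\right)^{3}}{5 - 1}\right) \left(5 - 1\right) = 12 - 4 \left(7 + \frac{-1 - 125}{4}\right) \left(5 - 1\right) = 12 - 4 \left(7 + \frac{1}{4} \left(-126\right)\right) 4 = 12 - 4 \left(7 - \frac{63}{2}\right) 4 = 12 - 4 \left(\left(- \frac{49}{2}\right) 4\right) = 12 - -392 = 12 + 392 = 404$)
$15 \frac{136 - 22}{-110 + G} = 15 \frac{136 - 22}{-110 + 404} = 15 \cdot \frac{114}{294} = 15 \cdot 114 \cdot \frac{1}{294} = 15 \cdot \frac{19}{49} = \frac{285}{49}$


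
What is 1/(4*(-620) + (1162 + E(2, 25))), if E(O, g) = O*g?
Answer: -1/1268 ≈ -0.00078864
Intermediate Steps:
1/(4*(-620) + (1162 + E(2, 25))) = 1/(4*(-620) + (1162 + 2*25)) = 1/(-2480 + (1162 + 50)) = 1/(-2480 + 1212) = 1/(-1268) = -1/1268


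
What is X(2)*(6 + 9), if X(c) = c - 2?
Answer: 0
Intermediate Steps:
X(c) = -2 + c
X(2)*(6 + 9) = (-2 + 2)*(6 + 9) = 0*15 = 0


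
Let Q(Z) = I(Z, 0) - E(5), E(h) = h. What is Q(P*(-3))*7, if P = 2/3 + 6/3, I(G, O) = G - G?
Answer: -35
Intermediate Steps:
I(G, O) = 0
P = 8/3 (P = 2*(⅓) + 6*(⅓) = ⅔ + 2 = 8/3 ≈ 2.6667)
Q(Z) = -5 (Q(Z) = 0 - 1*5 = 0 - 5 = -5)
Q(P*(-3))*7 = -5*7 = -35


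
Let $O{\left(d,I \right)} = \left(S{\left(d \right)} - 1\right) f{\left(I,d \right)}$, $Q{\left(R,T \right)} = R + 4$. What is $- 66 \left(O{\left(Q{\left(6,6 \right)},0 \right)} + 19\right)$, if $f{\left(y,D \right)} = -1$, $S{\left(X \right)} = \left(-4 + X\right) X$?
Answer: $2640$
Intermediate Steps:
$S{\left(X \right)} = X \left(-4 + X\right)$
$Q{\left(R,T \right)} = 4 + R$
$O{\left(d,I \right)} = 1 - d \left(-4 + d\right)$ ($O{\left(d,I \right)} = \left(d \left(-4 + d\right) - 1\right) \left(-1\right) = \left(-1 + d \left(-4 + d\right)\right) \left(-1\right) = 1 - d \left(-4 + d\right)$)
$- 66 \left(O{\left(Q{\left(6,6 \right)},0 \right)} + 19\right) = - 66 \left(\left(1 - \left(4 + 6\right) \left(-4 + \left(4 + 6\right)\right)\right) + 19\right) = - 66 \left(\left(1 - 10 \left(-4 + 10\right)\right) + 19\right) = - 66 \left(\left(1 - 10 \cdot 6\right) + 19\right) = - 66 \left(\left(1 - 60\right) + 19\right) = - 66 \left(-59 + 19\right) = \left(-66\right) \left(-40\right) = 2640$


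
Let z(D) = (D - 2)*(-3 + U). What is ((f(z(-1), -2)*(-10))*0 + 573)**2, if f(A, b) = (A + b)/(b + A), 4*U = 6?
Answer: 328329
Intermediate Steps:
U = 3/2 (U = (1/4)*6 = 3/2 ≈ 1.5000)
z(D) = 3 - 3*D/2 (z(D) = (D - 2)*(-3 + 3/2) = (-2 + D)*(-3/2) = 3 - 3*D/2)
f(A, b) = 1 (f(A, b) = (A + b)/(A + b) = 1)
((f(z(-1), -2)*(-10))*0 + 573)**2 = ((1*(-10))*0 + 573)**2 = (-10*0 + 573)**2 = (0 + 573)**2 = 573**2 = 328329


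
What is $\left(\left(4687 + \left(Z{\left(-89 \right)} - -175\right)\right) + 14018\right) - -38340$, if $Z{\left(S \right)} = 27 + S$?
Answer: $57158$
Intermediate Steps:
$\left(\left(4687 + \left(Z{\left(-89 \right)} - -175\right)\right) + 14018\right) - -38340 = \left(\left(4687 + \left(\left(27 - 89\right) - -175\right)\right) + 14018\right) - -38340 = \left(\left(4687 + \left(-62 + 175\right)\right) + 14018\right) + 38340 = \left(\left(4687 + 113\right) + 14018\right) + 38340 = \left(4800 + 14018\right) + 38340 = 18818 + 38340 = 57158$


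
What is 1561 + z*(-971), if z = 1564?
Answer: -1517083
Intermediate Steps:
1561 + z*(-971) = 1561 + 1564*(-971) = 1561 - 1518644 = -1517083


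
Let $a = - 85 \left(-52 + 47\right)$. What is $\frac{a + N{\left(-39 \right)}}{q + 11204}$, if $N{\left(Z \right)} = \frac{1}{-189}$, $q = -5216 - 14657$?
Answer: $- \frac{80324}{1638441} \approx -0.049025$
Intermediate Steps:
$q = -19873$ ($q = -5216 - 14657 = -19873$)
$a = 425$ ($a = \left(-85\right) \left(-5\right) = 425$)
$N{\left(Z \right)} = - \frac{1}{189}$
$\frac{a + N{\left(-39 \right)}}{q + 11204} = \frac{425 - \frac{1}{189}}{-19873 + 11204} = \frac{80324}{189 \left(-8669\right)} = \frac{80324}{189} \left(- \frac{1}{8669}\right) = - \frac{80324}{1638441}$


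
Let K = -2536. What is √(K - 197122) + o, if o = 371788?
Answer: 371788 + I*√199658 ≈ 3.7179e+5 + 446.83*I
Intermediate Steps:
√(K - 197122) + o = √(-2536 - 197122) + 371788 = √(-199658) + 371788 = I*√199658 + 371788 = 371788 + I*√199658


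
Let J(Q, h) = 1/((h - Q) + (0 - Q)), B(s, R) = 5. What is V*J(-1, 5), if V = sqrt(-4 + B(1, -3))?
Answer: 1/7 ≈ 0.14286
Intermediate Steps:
V = 1 (V = sqrt(-4 + 5) = sqrt(1) = 1)
J(Q, h) = 1/(h - 2*Q) (J(Q, h) = 1/((h - Q) - Q) = 1/(h - 2*Q))
V*J(-1, 5) = 1/(5 - 2*(-1)) = 1/(5 + 2) = 1/7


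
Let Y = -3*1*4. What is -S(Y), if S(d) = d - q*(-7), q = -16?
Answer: 124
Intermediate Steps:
Y = -12 (Y = -3*4 = -12)
S(d) = -112 + d (S(d) = d - (-16)*(-7) = d - 1*112 = d - 112 = -112 + d)
-S(Y) = -(-112 - 12) = -1*(-124) = 124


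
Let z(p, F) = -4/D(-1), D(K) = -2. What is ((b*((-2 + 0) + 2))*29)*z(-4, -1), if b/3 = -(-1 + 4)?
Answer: 0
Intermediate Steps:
b = -9 (b = 3*(-(-1 + 4)) = 3*(-1*3) = 3*(-3) = -9)
z(p, F) = 2 (z(p, F) = -4/(-2) = -4*(-½) = 2)
((b*((-2 + 0) + 2))*29)*z(-4, -1) = (-9*((-2 + 0) + 2)*29)*2 = (-9*(-2 + 2)*29)*2 = (-9*0*29)*2 = (0*29)*2 = 0*2 = 0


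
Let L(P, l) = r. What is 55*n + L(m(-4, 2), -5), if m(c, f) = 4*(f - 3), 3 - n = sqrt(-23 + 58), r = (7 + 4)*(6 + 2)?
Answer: 253 - 55*sqrt(35) ≈ -72.384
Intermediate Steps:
r = 88 (r = 11*8 = 88)
n = 3 - sqrt(35) (n = 3 - sqrt(-23 + 58) = 3 - sqrt(35) ≈ -2.9161)
m(c, f) = -12 + 4*f (m(c, f) = 4*(-3 + f) = -12 + 4*f)
L(P, l) = 88
55*n + L(m(-4, 2), -5) = 55*(3 - sqrt(35)) + 88 = (165 - 55*sqrt(35)) + 88 = 253 - 55*sqrt(35)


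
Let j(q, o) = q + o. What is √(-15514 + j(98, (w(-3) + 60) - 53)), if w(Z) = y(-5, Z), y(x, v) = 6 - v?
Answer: 10*I*√154 ≈ 124.1*I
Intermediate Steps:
w(Z) = 6 - Z
j(q, o) = o + q
√(-15514 + j(98, (w(-3) + 60) - 53)) = √(-15514 + ((((6 - 1*(-3)) + 60) - 53) + 98)) = √(-15514 + ((((6 + 3) + 60) - 53) + 98)) = √(-15514 + (((9 + 60) - 53) + 98)) = √(-15514 + ((69 - 53) + 98)) = √(-15514 + (16 + 98)) = √(-15514 + 114) = √(-15400) = 10*I*√154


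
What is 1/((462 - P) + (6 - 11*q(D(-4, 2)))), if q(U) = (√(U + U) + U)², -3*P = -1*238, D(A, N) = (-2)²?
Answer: -51/18986 - 36*√2/9493 ≈ -0.0080493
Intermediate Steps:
D(A, N) = 4
P = 238/3 (P = -(-1)*238/3 = -⅓*(-238) = 238/3 ≈ 79.333)
q(U) = (U + √2*√U)² (q(U) = (√(2*U) + U)² = (√2*√U + U)² = (U + √2*√U)²)
1/((462 - P) + (6 - 11*q(D(-4, 2)))) = 1/((462 - 1*238/3) + (6 - 11*(4 + √2*√4)²)) = 1/((462 - 238/3) + (6 - 11*(4 + √2*2)²)) = 1/(1148/3 + (6 - 11*(4 + 2*√2)²)) = 1/(1166/3 - 11*(4 + 2*√2)²)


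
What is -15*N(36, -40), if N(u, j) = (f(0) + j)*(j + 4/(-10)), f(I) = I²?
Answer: -24240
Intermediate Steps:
N(u, j) = j*(-⅖ + j) (N(u, j) = (0² + j)*(j + 4/(-10)) = (0 + j)*(j + 4*(-⅒)) = j*(j - ⅖) = j*(-⅖ + j))
-15*N(36, -40) = -3*(-40)*(-2 + 5*(-40)) = -3*(-40)*(-2 - 200) = -3*(-40)*(-202) = -15*1616 = -24240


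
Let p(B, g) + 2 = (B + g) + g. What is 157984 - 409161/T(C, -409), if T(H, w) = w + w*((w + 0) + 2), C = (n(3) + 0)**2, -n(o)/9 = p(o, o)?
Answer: 904602275/5726 ≈ 1.5798e+5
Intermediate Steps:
p(B, g) = -2 + B + 2*g (p(B, g) = -2 + ((B + g) + g) = -2 + (B + 2*g) = -2 + B + 2*g)
n(o) = 18 - 27*o (n(o) = -9*(-2 + o + 2*o) = -9*(-2 + 3*o) = 18 - 27*o)
C = 3969 (C = ((18 - 27*3) + 0)**2 = ((18 - 81) + 0)**2 = (-63 + 0)**2 = (-63)**2 = 3969)
T(H, w) = w + w*(2 + w) (T(H, w) = w + w*(w + 2) = w + w*(2 + w))
157984 - 409161/T(C, -409) = 157984 - 409161/((-409*(3 - 409))) = 157984 - 409161/((-409*(-406))) = 157984 - 409161/166054 = 157984 - 1*14109/5726 = 157984 - 14109/5726 = 904602275/5726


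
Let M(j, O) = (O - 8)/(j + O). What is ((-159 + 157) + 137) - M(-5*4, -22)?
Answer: 940/7 ≈ 134.29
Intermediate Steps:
M(j, O) = (-8 + O)/(O + j)
((-159 + 157) + 137) - M(-5*4, -22) = ((-159 + 157) + 137) - (-8 - 22)/(-22 - 5*4) = (-2 + 137) - (-30)/(-22 - 20) = 135 - (-30)/(-42) = 135 - (-1)*(-30)/42 = 135 - 1*5/7 = 135 - 5/7 = 940/7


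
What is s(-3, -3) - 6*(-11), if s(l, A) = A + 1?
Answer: 64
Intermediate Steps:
s(l, A) = 1 + A
s(-3, -3) - 6*(-11) = (1 - 3) - 6*(-11) = -2 + 66 = 64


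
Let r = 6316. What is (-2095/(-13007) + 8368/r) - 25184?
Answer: -517199808103/20538053 ≈ -25183.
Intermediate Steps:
(-2095/(-13007) + 8368/r) - 25184 = (-2095/(-13007) + 8368/6316) - 25184 = (-2095*(-1/13007) + 8368*(1/6316)) - 25184 = (2095/13007 + 2092/1579) - 25184 = 30518649/20538053 - 25184 = -517199808103/20538053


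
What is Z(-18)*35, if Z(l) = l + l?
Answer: -1260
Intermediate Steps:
Z(l) = 2*l
Z(-18)*35 = (2*(-18))*35 = -36*35 = -1260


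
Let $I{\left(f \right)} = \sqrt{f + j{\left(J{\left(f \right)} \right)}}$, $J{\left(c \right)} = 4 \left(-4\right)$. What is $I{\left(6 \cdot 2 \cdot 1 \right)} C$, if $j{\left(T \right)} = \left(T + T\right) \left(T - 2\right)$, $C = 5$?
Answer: $70 \sqrt{3} \approx 121.24$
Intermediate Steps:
$J{\left(c \right)} = -16$
$j{\left(T \right)} = 2 T \left(-2 + T\right)$
$I{\left(f \right)} = \sqrt{576 + f}$ ($I{\left(f \right)} = \sqrt{f + 2 \left(-16\right) \left(-2 - 16\right)} = \sqrt{f + 2 \left(-16\right) \left(-18\right)} = \sqrt{f + 576} = \sqrt{576 + f}$)
$I{\left(6 \cdot 2 \cdot 1 \right)} C = \sqrt{576 + 6 \cdot 2 \cdot 1} \cdot 5 = \sqrt{576 + 12 \cdot 1} \cdot 5 = \sqrt{576 + 12} \cdot 5 = \sqrt{588} \cdot 5 = 14 \sqrt{3} \cdot 5 = 70 \sqrt{3}$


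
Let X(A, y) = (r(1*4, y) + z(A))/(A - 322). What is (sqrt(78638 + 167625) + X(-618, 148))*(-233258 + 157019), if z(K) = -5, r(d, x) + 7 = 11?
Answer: -76239/940 - 76239*sqrt(246263) ≈ -3.7834e+7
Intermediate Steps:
r(d, x) = 4 (r(d, x) = -7 + 11 = 4)
X(A, y) = -1/(-322 + A) (X(A, y) = (4 - 5)/(A - 322) = -1/(-322 + A))
(sqrt(78638 + 167625) + X(-618, 148))*(-233258 + 157019) = (sqrt(78638 + 167625) - 1/(-322 - 618))*(-233258 + 157019) = (sqrt(246263) - 1/(-940))*(-76239) = (sqrt(246263) - 1*(-1/940))*(-76239) = (sqrt(246263) + 1/940)*(-76239) = (1/940 + sqrt(246263))*(-76239) = -76239/940 - 76239*sqrt(246263)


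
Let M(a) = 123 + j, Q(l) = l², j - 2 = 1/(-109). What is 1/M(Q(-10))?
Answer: 109/13624 ≈ 0.0080006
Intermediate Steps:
j = 217/109 (j = 2 + 1/(-109) = 2 - 1/109 = 217/109 ≈ 1.9908)
M(a) = 13624/109 (M(a) = 123 + 217/109 = 13624/109)
1/M(Q(-10)) = 1/(13624/109) = 109/13624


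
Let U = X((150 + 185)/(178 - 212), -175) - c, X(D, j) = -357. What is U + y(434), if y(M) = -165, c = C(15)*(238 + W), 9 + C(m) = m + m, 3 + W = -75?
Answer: -3882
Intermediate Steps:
W = -78 (W = -3 - 75 = -78)
C(m) = -9 + 2*m (C(m) = -9 + (m + m) = -9 + 2*m)
c = 3360 (c = (-9 + 2*15)*(238 - 78) = (-9 + 30)*160 = 21*160 = 3360)
U = -3717 (U = -357 - 1*3360 = -357 - 3360 = -3717)
U + y(434) = -3717 - 165 = -3882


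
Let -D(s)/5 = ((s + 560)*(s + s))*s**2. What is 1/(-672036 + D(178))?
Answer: -1/41622041796 ≈ -2.4026e-11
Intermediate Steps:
D(s) = -10*s**3*(560 + s) (D(s) = -5*(s + 560)*(s + s)*s**2 = -5*(560 + s)*(2*s)*s**2 = -5*2*s*(560 + s)*s**2 = -10*s**3*(560 + s))
1/(-672036 + D(178)) = 1/(-672036 + 10*178**3*(-560 - 1*178)) = 1/(-672036 + 10*5639752*(-560 - 178)) = 1/(-672036 + 10*5639752*(-738)) = 1/(-672036 - 41621369760) = 1/(-41622041796) = -1/41622041796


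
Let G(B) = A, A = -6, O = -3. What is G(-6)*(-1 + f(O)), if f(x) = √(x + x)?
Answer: 6 - 6*I*√6 ≈ 6.0 - 14.697*I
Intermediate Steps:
f(x) = √2*√x (f(x) = √(2*x) = √2*√x)
G(B) = -6
G(-6)*(-1 + f(O)) = -6*(-1 + √2*√(-3)) = -6*(-1 + √2*(I*√3)) = -6*(-1 + I*√6) = 6 - 6*I*√6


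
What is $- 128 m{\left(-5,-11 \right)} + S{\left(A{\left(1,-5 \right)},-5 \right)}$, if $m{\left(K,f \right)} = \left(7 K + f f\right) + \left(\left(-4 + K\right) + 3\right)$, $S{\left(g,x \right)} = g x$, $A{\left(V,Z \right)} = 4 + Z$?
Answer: $-10235$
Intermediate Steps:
$m{\left(K,f \right)} = -1 + f^{2} + 8 K$ ($m{\left(K,f \right)} = \left(7 K + f^{2}\right) + \left(-1 + K\right) = \left(f^{2} + 7 K\right) + \left(-1 + K\right) = -1 + f^{2} + 8 K$)
$- 128 m{\left(-5,-11 \right)} + S{\left(A{\left(1,-5 \right)},-5 \right)} = - 128 \left(-1 + \left(-11\right)^{2} + 8 \left(-5\right)\right) + \left(4 - 5\right) \left(-5\right) = - 128 \left(-1 + 121 - 40\right) - -5 = \left(-128\right) 80 + 5 = -10240 + 5 = -10235$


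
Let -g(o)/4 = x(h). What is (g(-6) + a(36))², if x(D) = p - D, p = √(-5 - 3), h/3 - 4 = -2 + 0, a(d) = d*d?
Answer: 1742272 - 21120*I*√2 ≈ 1.7423e+6 - 29868.0*I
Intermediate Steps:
a(d) = d²
h = 6 (h = 12 + 3*(-2 + 0) = 12 + 3*(-2) = 12 - 6 = 6)
p = 2*I*√2 (p = √(-8) = 2*I*√2 ≈ 2.8284*I)
x(D) = -D + 2*I*√2 (x(D) = 2*I*√2 - D = -D + 2*I*√2)
g(o) = 24 - 8*I*√2 (g(o) = -4*(-1*6 + 2*I*√2) = -4*(-6 + 2*I*√2) = 24 - 8*I*√2)
(g(-6) + a(36))² = ((24 - 8*I*√2) + 36²)² = ((24 - 8*I*√2) + 1296)² = (1320 - 8*I*√2)²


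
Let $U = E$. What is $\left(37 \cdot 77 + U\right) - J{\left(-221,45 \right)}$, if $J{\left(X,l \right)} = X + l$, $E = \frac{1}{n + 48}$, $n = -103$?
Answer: $\frac{166374}{55} \approx 3025.0$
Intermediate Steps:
$E = - \frac{1}{55}$ ($E = \frac{1}{-103 + 48} = \frac{1}{-55} = - \frac{1}{55} \approx -0.018182$)
$U = - \frac{1}{55} \approx -0.018182$
$\left(37 \cdot 77 + U\right) - J{\left(-221,45 \right)} = \left(37 \cdot 77 - \frac{1}{55}\right) - \left(-221 + 45\right) = \left(2849 - \frac{1}{55}\right) - -176 = \frac{156694}{55} + 176 = \frac{166374}{55}$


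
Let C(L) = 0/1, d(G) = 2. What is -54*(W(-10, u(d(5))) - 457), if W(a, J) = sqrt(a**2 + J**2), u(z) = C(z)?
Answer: 24138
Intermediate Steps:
C(L) = 0 (C(L) = 0*1 = 0)
u(z) = 0
W(a, J) = sqrt(J**2 + a**2)
-54*(W(-10, u(d(5))) - 457) = -54*(sqrt(0**2 + (-10)**2) - 457) = -54*(sqrt(0 + 100) - 457) = -54*(sqrt(100) - 457) = -54*(10 - 457) = -54*(-447) = 24138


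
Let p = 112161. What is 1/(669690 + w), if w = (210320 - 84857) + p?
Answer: 1/907314 ≈ 1.1022e-6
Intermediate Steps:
w = 237624 (w = (210320 - 84857) + 112161 = 125463 + 112161 = 237624)
1/(669690 + w) = 1/(669690 + 237624) = 1/907314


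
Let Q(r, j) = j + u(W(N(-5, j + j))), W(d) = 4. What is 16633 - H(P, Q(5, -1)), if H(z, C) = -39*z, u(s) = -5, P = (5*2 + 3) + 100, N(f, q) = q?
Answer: 21040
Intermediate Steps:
P = 113 (P = (10 + 3) + 100 = 13 + 100 = 113)
Q(r, j) = -5 + j (Q(r, j) = j - 5 = -5 + j)
16633 - H(P, Q(5, -1)) = 16633 - (-39)*113 = 16633 - 1*(-4407) = 16633 + 4407 = 21040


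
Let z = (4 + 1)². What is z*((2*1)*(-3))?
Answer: -150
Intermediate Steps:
z = 25 (z = 5² = 25)
z*((2*1)*(-3)) = 25*((2*1)*(-3)) = 25*(2*(-3)) = 25*(-6) = -150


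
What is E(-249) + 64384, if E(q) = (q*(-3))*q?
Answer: -121619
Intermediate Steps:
E(q) = -3*q² (E(q) = (-3*q)*q = -3*q²)
E(-249) + 64384 = -3*(-249)² + 64384 = -3*62001 + 64384 = -186003 + 64384 = -121619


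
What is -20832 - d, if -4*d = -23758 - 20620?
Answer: -63853/2 ≈ -31927.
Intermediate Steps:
d = 22189/2 (d = -(-23758 - 20620)/4 = -¼*(-44378) = 22189/2 ≈ 11095.)
-20832 - d = -20832 - 1*22189/2 = -20832 - 22189/2 = -63853/2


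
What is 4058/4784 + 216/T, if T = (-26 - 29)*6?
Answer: 25483/131560 ≈ 0.19370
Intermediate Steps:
T = -330 (T = -55*6 = -330)
4058/4784 + 216/T = 4058/4784 + 216/(-330) = 4058*(1/4784) + 216*(-1/330) = 2029/2392 - 36/55 = 25483/131560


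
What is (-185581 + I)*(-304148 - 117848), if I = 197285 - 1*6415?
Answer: -2231936844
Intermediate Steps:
I = 190870 (I = 197285 - 6415 = 190870)
(-185581 + I)*(-304148 - 117848) = (-185581 + 190870)*(-304148 - 117848) = 5289*(-421996) = -2231936844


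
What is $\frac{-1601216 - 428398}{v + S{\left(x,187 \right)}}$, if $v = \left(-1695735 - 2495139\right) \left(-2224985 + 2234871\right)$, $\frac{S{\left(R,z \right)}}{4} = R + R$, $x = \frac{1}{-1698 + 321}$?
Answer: $\frac{1397389239}{28525229980618} \approx 4.8988 \cdot 10^{-5}$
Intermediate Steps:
$x = - \frac{1}{1377}$ ($x = \frac{1}{-1377} = - \frac{1}{1377} \approx -0.00072622$)
$S{\left(R,z \right)} = 8 R$ ($S{\left(R,z \right)} = 4 \left(R + R\right) = 4 \cdot 2 R = 8 R$)
$v = -41430980364$ ($v = \left(-4190874\right) 9886 = -41430980364$)
$\frac{-1601216 - 428398}{v + S{\left(x,187 \right)}} = \frac{-1601216 - 428398}{-41430980364 + 8 \left(- \frac{1}{1377}\right)} = - \frac{2029614}{-41430980364 - \frac{8}{1377}} = - \frac{2029614}{- \frac{57050459961236}{1377}} = \left(-2029614\right) \left(- \frac{1377}{57050459961236}\right) = \frac{1397389239}{28525229980618}$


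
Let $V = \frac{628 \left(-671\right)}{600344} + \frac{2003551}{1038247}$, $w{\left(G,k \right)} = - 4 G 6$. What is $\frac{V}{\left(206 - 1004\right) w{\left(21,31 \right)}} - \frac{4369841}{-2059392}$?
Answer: $\frac{316976315842065889547}{149382448895493432192} \approx 2.1219$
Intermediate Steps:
$w{\left(G,k \right)} = - 24 G$
$V = \frac{191328748677}{155826339242}$ ($V = \left(-421388\right) \frac{1}{600344} + 2003551 \cdot \frac{1}{1038247} = - \frac{105347}{150086} + \frac{2003551}{1038247} = \frac{191328748677}{155826339242} \approx 1.2278$)
$\frac{V}{\left(206 - 1004\right) w{\left(21,31 \right)}} - \frac{4369841}{-2059392} = \frac{191328748677}{155826339242 \left(206 - 1004\right) \left(\left(-24\right) 21\right)} - \frac{4369841}{-2059392} = \frac{191328748677}{155826339242 \left(\left(-798\right) \left(-504\right)\right)} - - \frac{4369841}{2059392} = \frac{191328748677}{155826339242 \cdot 402192} + \frac{4369841}{2059392} = \frac{191328748677}{155826339242} \cdot \frac{1}{402192} + \frac{4369841}{2059392} = \frac{7086249951}{2321189149348832} + \frac{4369841}{2059392} = \frac{316976315842065889547}{149382448895493432192}$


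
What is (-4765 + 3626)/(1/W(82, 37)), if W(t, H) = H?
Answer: -42143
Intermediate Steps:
(-4765 + 3626)/(1/W(82, 37)) = (-4765 + 3626)/(1/37) = -1139/1/37 = -1139*37 = -42143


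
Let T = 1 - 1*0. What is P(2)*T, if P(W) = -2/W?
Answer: -1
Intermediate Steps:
T = 1 (T = 1 + 0 = 1)
P(2)*T = -2/2*1 = -2*½*1 = -1*1 = -1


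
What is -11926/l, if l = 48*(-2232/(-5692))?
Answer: -8485349/13392 ≈ -633.61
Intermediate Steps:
l = 26784/1423 (l = 48*(-2232*(-1/5692)) = 48*(558/1423) = 26784/1423 ≈ 18.822)
-11926/l = -11926/26784/1423 = -11926*1423/26784 = -8485349/13392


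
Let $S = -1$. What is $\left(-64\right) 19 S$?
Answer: $1216$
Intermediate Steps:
$\left(-64\right) 19 S = \left(-64\right) 19 \left(-1\right) = \left(-1216\right) \left(-1\right) = 1216$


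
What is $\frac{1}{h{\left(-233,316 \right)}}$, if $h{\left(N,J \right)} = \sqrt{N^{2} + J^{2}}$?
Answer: $\frac{\sqrt{154145}}{154145} \approx 0.002547$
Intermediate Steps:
$h{\left(N,J \right)} = \sqrt{J^{2} + N^{2}}$
$\frac{1}{h{\left(-233,316 \right)}} = \frac{1}{\sqrt{316^{2} + \left(-233\right)^{2}}} = \frac{1}{\sqrt{99856 + 54289}} = \frac{1}{\sqrt{154145}} = \frac{\sqrt{154145}}{154145}$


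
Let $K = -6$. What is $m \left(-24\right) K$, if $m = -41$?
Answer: $-5904$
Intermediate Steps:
$m \left(-24\right) K = \left(-41\right) \left(-24\right) \left(-6\right) = 984 \left(-6\right) = -5904$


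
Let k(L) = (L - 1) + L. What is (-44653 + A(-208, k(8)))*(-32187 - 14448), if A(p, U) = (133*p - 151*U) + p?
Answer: 3487831650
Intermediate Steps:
k(L) = -1 + 2*L (k(L) = (-1 + L) + L = -1 + 2*L)
A(p, U) = -151*U + 134*p (A(p, U) = (-151*U + 133*p) + p = -151*U + 134*p)
(-44653 + A(-208, k(8)))*(-32187 - 14448) = (-44653 + (-151*(-1 + 2*8) + 134*(-208)))*(-32187 - 14448) = (-44653 + (-151*(-1 + 16) - 27872))*(-46635) = (-44653 + (-151*15 - 27872))*(-46635) = (-44653 + (-2265 - 27872))*(-46635) = (-44653 - 30137)*(-46635) = -74790*(-46635) = 3487831650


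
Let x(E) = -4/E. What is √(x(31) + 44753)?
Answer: √43007509/31 ≈ 211.55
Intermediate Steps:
√(x(31) + 44753) = √(-4/31 + 44753) = √(1387339/31) = √43007509/31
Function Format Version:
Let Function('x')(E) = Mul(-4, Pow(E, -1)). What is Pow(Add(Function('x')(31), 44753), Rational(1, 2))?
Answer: Mul(Rational(1, 31), Pow(43007509, Rational(1, 2))) ≈ 211.55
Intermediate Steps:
Pow(Add(Function('x')(31), 44753), Rational(1, 2)) = Pow(Add(Mul(-4, Pow(31, -1)), 44753), Rational(1, 2)) = Pow(Add(Mul(-4, Rational(1, 31)), 44753), Rational(1, 2)) = Pow(Add(Rational(-4, 31), 44753), Rational(1, 2)) = Pow(Rational(1387339, 31), Rational(1, 2)) = Mul(Rational(1, 31), Pow(43007509, Rational(1, 2)))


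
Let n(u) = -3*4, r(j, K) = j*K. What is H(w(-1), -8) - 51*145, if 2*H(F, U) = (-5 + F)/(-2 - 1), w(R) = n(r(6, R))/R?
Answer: -44377/6 ≈ -7396.2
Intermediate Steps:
r(j, K) = K*j
n(u) = -12
w(R) = -12/R
H(F, U) = 5/6 - F/6 (H(F, U) = ((-5 + F)/(-2 - 1))/2 = ((-5 + F)/(-3))/2 = ((-5 + F)*(-1/3))/2 = (5/3 - F/3)/2 = 5/6 - F/6)
H(w(-1), -8) - 51*145 = (5/6 - (-2)/(-1)) - 51*145 = (5/6 - (-2)*(-1)) - 7395 = (5/6 - 1/6*12) - 7395 = (5/6 - 2) - 7395 = -7/6 - 7395 = -44377/6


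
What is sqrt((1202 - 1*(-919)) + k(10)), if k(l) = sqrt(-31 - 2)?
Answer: sqrt(2121 + I*sqrt(33)) ≈ 46.054 + 0.0624*I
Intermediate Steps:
k(l) = I*sqrt(33) (k(l) = sqrt(-33) = I*sqrt(33))
sqrt((1202 - 1*(-919)) + k(10)) = sqrt((1202 - 1*(-919)) + I*sqrt(33)) = sqrt((1202 + 919) + I*sqrt(33)) = sqrt(2121 + I*sqrt(33))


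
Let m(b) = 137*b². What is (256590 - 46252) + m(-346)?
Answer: 16611430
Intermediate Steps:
(256590 - 46252) + m(-346) = (256590 - 46252) + 137*(-346)² = 210338 + 137*119716 = 210338 + 16401092 = 16611430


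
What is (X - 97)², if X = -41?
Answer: 19044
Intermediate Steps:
(X - 97)² = (-41 - 97)² = (-138)² = 19044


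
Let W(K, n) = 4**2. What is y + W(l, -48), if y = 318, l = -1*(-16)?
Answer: 334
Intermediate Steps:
l = 16
W(K, n) = 16
y + W(l, -48) = 318 + 16 = 334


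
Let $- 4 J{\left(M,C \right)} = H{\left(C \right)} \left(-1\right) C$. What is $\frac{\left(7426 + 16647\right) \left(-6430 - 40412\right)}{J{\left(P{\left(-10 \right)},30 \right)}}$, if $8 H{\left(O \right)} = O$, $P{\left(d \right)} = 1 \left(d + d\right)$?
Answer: $- \frac{3007006576}{75} \approx -4.0093 \cdot 10^{7}$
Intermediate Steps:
$P{\left(d \right)} = 2 d$ ($P{\left(d \right)} = 1 \cdot 2 d = 2 d$)
$H{\left(O \right)} = \frac{O}{8}$
$J{\left(M,C \right)} = \frac{C^{2}}{32}$ ($J{\left(M,C \right)} = - \frac{\frac{C}{8} \left(-1\right) C}{4} = - \frac{- \frac{C}{8} C}{4} = - \frac{\left(- \frac{1}{8}\right) C^{2}}{4} = \frac{C^{2}}{32}$)
$\frac{\left(7426 + 16647\right) \left(-6430 - 40412\right)}{J{\left(P{\left(-10 \right)},30 \right)}} = \frac{\left(7426 + 16647\right) \left(-6430 - 40412\right)}{\frac{1}{32} \cdot 30^{2}} = \frac{24073 \left(-46842\right)}{\frac{1}{32} \cdot 900} = - \frac{1127627466}{\frac{225}{8}} = \left(-1127627466\right) \frac{8}{225} = - \frac{3007006576}{75}$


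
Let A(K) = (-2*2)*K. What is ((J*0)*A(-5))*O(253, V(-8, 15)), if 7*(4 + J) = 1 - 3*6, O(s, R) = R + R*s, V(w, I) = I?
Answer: 0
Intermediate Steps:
A(K) = -4*K
J = -45/7 (J = -4 + (1 - 3*6)/7 = -4 + (1 - 18)/7 = -4 + (⅐)*(-17) = -4 - 17/7 = -45/7 ≈ -6.4286)
((J*0)*A(-5))*O(253, V(-8, 15)) = ((-45/7*0)*(-4*(-5)))*(15*(1 + 253)) = (0*20)*(15*254) = 0*3810 = 0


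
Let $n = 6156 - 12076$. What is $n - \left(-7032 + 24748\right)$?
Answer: $-23636$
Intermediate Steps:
$n = -5920$ ($n = 6156 - 12076 = -5920$)
$n - \left(-7032 + 24748\right) = -5920 - \left(-7032 + 24748\right) = -5920 - 17716 = -23636$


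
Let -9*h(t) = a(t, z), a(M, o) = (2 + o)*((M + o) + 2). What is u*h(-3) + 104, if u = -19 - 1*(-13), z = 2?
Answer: 320/3 ≈ 106.67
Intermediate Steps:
a(M, o) = (2 + o)*(2 + M + o)
h(t) = -16/9 - 4*t/9 (h(t) = -(4 + 2**2 + 2*t + 4*2 + t*2)/9 = -(4 + 4 + 2*t + 8 + 2*t)/9 = -(16 + 4*t)/9 = -16/9 - 4*t/9)
u = -6 (u = -19 + 13 = -6)
u*h(-3) + 104 = -6*(-16/9 - 4/9*(-3)) + 104 = -6*(-16/9 + 4/3) + 104 = -6*(-4/9) + 104 = 8/3 + 104 = 320/3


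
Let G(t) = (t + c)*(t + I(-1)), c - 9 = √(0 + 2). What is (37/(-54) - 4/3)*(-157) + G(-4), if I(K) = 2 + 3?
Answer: 17383/54 + √2 ≈ 323.32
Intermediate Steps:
c = 9 + √2 (c = 9 + √(0 + 2) = 9 + √2 ≈ 10.414)
I(K) = 5
G(t) = (5 + t)*(9 + t + √2) (G(t) = (t + (9 + √2))*(t + 5) = (9 + t + √2)*(5 + t) = (5 + t)*(9 + t + √2))
(37/(-54) - 4/3)*(-157) + G(-4) = (37/(-54) - 4/3)*(-157) + (45 + (-4)² + 5*√2 + 14*(-4) - 4*√2) = (37*(-1/54) - 4*⅓)*(-157) + (45 + 16 + 5*√2 - 56 - 4*√2) = (-37/54 - 4/3)*(-157) + (5 + √2) = -109/54*(-157) + (5 + √2) = 17113/54 + (5 + √2) = 17383/54 + √2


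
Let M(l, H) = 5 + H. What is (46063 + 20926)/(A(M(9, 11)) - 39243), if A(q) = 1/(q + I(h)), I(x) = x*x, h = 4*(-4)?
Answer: -18221008/10674095 ≈ -1.7070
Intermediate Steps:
h = -16
I(x) = x²
A(q) = 1/(256 + q) (A(q) = 1/(q + (-16)²) = 1/(q + 256) = 1/(256 + q))
(46063 + 20926)/(A(M(9, 11)) - 39243) = (46063 + 20926)/(1/(256 + (5 + 11)) - 39243) = 66989/(1/(256 + 16) - 39243) = 66989/(1/272 - 39243) = 66989/(-10674095/272) = 66989*(-272/10674095) = -18221008/10674095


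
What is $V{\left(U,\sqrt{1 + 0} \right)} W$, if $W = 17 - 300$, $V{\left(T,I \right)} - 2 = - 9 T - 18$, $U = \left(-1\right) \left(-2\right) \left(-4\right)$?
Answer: $-15848$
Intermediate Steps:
$U = -8$ ($U = 2 \left(-4\right) = -8$)
$V{\left(T,I \right)} = -16 - 9 T$ ($V{\left(T,I \right)} = 2 - \left(18 + 9 T\right) = -16 - 9 T$)
$W = -283$ ($W = 17 - 300 = -283$)
$V{\left(U,\sqrt{1 + 0} \right)} W = \left(-16 - -72\right) \left(-283\right) = \left(-16 + 72\right) \left(-283\right) = 56 \left(-283\right) = -15848$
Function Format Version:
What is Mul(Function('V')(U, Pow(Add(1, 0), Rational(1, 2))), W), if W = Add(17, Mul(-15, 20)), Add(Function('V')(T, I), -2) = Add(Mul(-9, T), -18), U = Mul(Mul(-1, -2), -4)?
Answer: -15848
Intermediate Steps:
U = -8 (U = Mul(2, -4) = -8)
Function('V')(T, I) = Add(-16, Mul(-9, T)) (Function('V')(T, I) = Add(2, Add(Mul(-9, T), -18)) = Add(2, Add(-18, Mul(-9, T))) = Add(-16, Mul(-9, T)))
W = -283 (W = Add(17, -300) = -283)
Mul(Function('V')(U, Pow(Add(1, 0), Rational(1, 2))), W) = Mul(Add(-16, Mul(-9, -8)), -283) = Mul(Add(-16, 72), -283) = Mul(56, -283) = -15848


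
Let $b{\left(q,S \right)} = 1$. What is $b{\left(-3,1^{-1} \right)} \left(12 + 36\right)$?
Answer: $48$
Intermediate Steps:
$b{\left(-3,1^{-1} \right)} \left(12 + 36\right) = 1 \left(12 + 36\right) = 1 \cdot 48 = 48$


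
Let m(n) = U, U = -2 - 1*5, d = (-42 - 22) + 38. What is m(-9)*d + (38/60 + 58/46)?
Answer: 126887/690 ≈ 183.89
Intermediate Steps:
d = -26 (d = -64 + 38 = -26)
U = -7 (U = -2 - 5 = -7)
m(n) = -7
m(-9)*d + (38/60 + 58/46) = -7*(-26) + (38/60 + 58/46) = 182 + (38*(1/60) + 58*(1/46)) = 182 + (19/30 + 29/23) = 182 + 1307/690 = 126887/690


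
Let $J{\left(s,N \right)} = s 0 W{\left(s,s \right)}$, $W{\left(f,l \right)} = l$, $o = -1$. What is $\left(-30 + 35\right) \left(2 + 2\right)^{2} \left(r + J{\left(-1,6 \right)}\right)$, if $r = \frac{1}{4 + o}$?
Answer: $\frac{80}{3} \approx 26.667$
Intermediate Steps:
$r = \frac{1}{3}$ ($r = \frac{1}{4 - 1} = \frac{1}{3} \approx 0.33333$)
$J{\left(s,N \right)} = 0$ ($J{\left(s,N \right)} = s 0 s = 0 s = 0$)
$\left(-30 + 35\right) \left(2 + 2\right)^{2} \left(r + J{\left(-1,6 \right)}\right) = \left(-30 + 35\right) \left(2 + 2\right)^{2} \left(\frac{1}{3} + 0\right) = 5 \cdot 4^{2} \cdot \frac{1}{3} = 5 \cdot 16 \cdot \frac{1}{3} = 5 \cdot \frac{16}{3} = \frac{80}{3}$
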